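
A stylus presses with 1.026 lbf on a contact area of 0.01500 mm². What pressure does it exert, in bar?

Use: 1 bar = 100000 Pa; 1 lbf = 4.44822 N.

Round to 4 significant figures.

3043 bar

1.026 lbf × 4.44822 → 4.56387 N
0.01500 mm² × 10⁻⁶ → 1.5×10⁻⁸ m²
P = F / A = 4.56387 N / 1.5×10⁻⁸ m² = 3.04258×10⁸ Pa
3.04258×10⁸ Pa ÷ (100000 Pa/bar) = 3042.58 bar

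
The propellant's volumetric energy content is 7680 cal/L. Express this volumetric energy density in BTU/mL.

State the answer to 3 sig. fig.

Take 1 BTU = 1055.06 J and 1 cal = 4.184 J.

0.0305 BTU/mL

7680 cal/L × 4.184 J/cal ÷ 0.001 m³/L = 3.21331×10⁷ J/m³
3.21331×10⁷ J/m³ ÷ 1055.06 J/BTU × 10⁻⁶ m³/mL = 0.0304562 BTU/mL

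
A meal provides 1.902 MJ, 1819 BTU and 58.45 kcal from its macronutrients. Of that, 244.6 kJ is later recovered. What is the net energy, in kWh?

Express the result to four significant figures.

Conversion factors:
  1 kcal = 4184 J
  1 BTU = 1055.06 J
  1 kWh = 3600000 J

1.902 MJ × 1000000 → 1.902×10⁶ J
1819 BTU × 1055.06 → 1.91915×10⁶ J
58.45 kcal × 4184 → 244555 J
244.6 kJ × 1000 → 244600 J
Result: 1.902×10⁶ + 1.91915×10⁶ + 244555 − 244600 = 3.8211×10⁶ J
In kWh: 3.8211×10⁶ / 3600000 = 1.06142 kWh

1.061 kWh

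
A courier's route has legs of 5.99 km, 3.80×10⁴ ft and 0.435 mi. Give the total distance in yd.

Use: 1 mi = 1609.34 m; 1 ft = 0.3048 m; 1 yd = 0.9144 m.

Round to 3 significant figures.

2.00×10⁴ yd

5.99 km × 1000 → 5990 m
3.80×10⁴ ft × 0.3048 → 11582.4 m
0.435 mi × 1609.34 → 700.063 m
Total: 5990 + 11582.4 + 700.063 = 18272.5 m
In yd: 18272.5 / 0.9144 = 19983 yd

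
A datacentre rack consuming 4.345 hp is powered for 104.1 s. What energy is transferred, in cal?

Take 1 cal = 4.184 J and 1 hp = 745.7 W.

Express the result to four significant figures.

8.061×10⁴ cal

4.345 hp × 745.7 = 3240.07 W
E = P × t = 3240.07 W × 104.1 s = 337291 J
337291 J ÷ (4.184 J/cal) = 80614.5 cal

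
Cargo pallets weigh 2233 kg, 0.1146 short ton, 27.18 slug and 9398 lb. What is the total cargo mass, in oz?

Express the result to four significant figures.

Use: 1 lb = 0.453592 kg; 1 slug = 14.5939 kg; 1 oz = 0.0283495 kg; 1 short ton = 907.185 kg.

2233 kg (already kg)
0.1146 short ton × 907.185 → 103.963 kg
27.18 slug × 14.5939 → 396.662 kg
9398 lb × 0.453592 → 4262.86 kg
Sum: 2233 + 103.963 + 396.662 + 4262.86 = 6996.48 kg
In oz: 6996.48 / 0.0283495 = 246794 oz

2.468×10⁵ oz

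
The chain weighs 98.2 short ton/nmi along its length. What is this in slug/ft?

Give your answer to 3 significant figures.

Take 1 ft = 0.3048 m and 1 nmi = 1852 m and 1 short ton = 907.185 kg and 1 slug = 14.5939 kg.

1.00 slug/ft

98.2 short ton/nmi × 907.185 kg/short ton ÷ 1852 m/nmi = 48.1024 kg/m
48.1024 kg/m ÷ 14.5939 kg/slug × 0.3048 m/ft = 1.00464 slug/ft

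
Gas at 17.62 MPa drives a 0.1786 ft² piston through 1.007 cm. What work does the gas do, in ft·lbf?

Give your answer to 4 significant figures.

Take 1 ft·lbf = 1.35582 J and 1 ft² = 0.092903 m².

17.62 MPa → 1.762×10⁷ Pa
0.1786 ft² → 0.0165925 m²
F = P × A = 1.762×10⁷ × 0.0165925 = 292360 N
1.007 cm → 0.01007 m
W = F × d = 292360 × 0.01007 = 2944.07 J
In ft·lbf: 2944.07 / 1.35582 = 2171.43 ft·lbf

2171 ft·lbf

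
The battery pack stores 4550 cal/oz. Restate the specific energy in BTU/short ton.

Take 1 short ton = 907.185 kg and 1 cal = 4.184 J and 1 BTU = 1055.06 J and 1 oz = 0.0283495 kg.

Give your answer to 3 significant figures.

5.77×10⁵ BTU/short ton

4550 cal/oz × 4.184 J/cal ÷ 0.0283495 kg/oz = 671518 J/kg
671518 J/kg ÷ 1055.06 J/BTU × 907.185 kg/short ton = 577399 BTU/short ton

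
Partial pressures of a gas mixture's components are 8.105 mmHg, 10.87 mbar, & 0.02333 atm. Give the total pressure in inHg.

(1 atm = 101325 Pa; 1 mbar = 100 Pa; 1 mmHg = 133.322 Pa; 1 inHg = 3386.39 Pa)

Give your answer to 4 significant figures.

1.338 inHg

8.105 mmHg × 133.322 = 1080.57 Pa
10.87 mbar × 100 = 1087 Pa
0.02333 atm × 101325 = 2363.91 Pa
Combined: 1080.57 + 1087 + 2363.91 = 4531.48 Pa
In inHg: 4531.48 / 3386.39 = 1.33814 inHg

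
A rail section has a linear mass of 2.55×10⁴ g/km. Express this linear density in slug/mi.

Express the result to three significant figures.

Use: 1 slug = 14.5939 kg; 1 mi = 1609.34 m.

2.81 slug/mi

2.55×10⁴ g/km × 0.001 kg/g ÷ 1000 m/km = 0.0255 kg/m
0.0255 kg/m ÷ 14.5939 kg/slug × 1609.34 m/mi = 2.81201 slug/mi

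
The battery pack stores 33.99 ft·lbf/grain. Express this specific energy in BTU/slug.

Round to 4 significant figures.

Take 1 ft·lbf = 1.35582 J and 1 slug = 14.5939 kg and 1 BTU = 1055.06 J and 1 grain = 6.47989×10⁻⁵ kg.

9837 BTU/slug

33.99 ft·lbf/grain × 1.35582 J/ft·lbf ÷ 6.47989×10⁻⁵ kg/grain = 711190 J/kg
711190 J/kg ÷ 1055.06 J/BTU × 14.5939 kg/slug = 9837.39 BTU/slug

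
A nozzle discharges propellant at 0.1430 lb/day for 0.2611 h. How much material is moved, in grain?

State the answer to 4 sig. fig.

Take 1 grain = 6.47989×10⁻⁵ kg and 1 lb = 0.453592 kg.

0.1430 lb/day → 7.50737×10⁻⁷ kg/s
0.2611 h → 939.96 s
m = ṁ × t = 7.50737×10⁻⁷ × 939.96 = 7.05663×10⁻⁴ kg
In grain: 7.05663×10⁻⁴ / 6.47989×10⁻⁵ = 10.89 grain

10.89 grain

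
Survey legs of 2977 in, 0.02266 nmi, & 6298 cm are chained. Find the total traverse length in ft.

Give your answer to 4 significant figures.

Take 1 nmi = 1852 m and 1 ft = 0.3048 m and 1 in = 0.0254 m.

2977 in × 0.0254 → 75.6158 m
0.02266 nmi × 1852 → 41.9663 m
6298 cm × 0.01 → 62.98 m
Sum: 75.6158 + 41.9663 + 62.98 = 180.562 m
In ft: 180.562 / 0.3048 = 592.395 ft

592.4 ft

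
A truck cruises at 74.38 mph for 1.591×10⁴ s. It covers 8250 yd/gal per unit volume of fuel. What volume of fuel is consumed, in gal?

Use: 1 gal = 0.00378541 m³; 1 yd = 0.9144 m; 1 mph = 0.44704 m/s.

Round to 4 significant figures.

70.13 gal

74.38 mph → 33.2508 m/s
d = v × t = 33.2508 × 15910 = 529020 m
8250 yd/gal → 1.99286×10⁶ m/m³
V = d / (distance per unit fuel) = 529020 / 1.99286×10⁶ = 0.265458 m³
In gal: 0.265458 / 0.00378541 = 70.1266 gal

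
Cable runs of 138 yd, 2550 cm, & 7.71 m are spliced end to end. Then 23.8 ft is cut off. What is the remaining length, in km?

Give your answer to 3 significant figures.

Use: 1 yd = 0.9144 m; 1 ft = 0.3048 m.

138 yd × 0.9144 → 126.187 m
2550 cm × 0.01 → 25.5 m
7.71 m (already m)
23.8 ft × 0.3048 → 7.25424 m
Net: 126.187 + 25.5 + 7.71 − 7.25424 = 152.143 m
In km: 152.143 / 1000 = 0.152143 km

0.152 km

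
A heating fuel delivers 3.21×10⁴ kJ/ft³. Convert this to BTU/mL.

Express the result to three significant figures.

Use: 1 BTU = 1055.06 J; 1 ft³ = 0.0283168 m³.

1.07 BTU/mL

3.21×10⁴ kJ/ft³ × 1000 J/kJ ÷ 0.0283168 m³/ft³ = 1.1336×10⁹ J/m³
1.1336×10⁹ J/m³ ÷ 1055.06 J/BTU × 10⁻⁶ m³/mL = 1.07444 BTU/mL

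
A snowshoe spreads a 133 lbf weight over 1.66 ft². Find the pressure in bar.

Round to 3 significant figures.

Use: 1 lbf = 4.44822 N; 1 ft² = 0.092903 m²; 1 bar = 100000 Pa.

0.0384 bar

133 lbf × 4.44822 → 591.613 N
1.66 ft² × 0.092903 → 0.154219 m²
P = F / A = 591.613 N / 0.154219 m² = 3836.19 Pa
3836.19 Pa ÷ (100000 Pa/bar) = 0.0383619 bar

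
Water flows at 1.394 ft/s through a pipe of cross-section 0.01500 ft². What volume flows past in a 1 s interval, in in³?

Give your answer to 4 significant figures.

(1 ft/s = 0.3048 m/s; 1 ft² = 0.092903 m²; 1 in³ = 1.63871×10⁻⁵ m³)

36.13 in³

1.394 ft/s × 0.3048 = 0.424891 m/s
0.01500 ft² × 0.092903 = 0.00139354 m²
V = v × A × t = 0.424891 m/s × 0.00139354 m² × 1 s = 5.92103×10⁻⁴ m³
5.92103×10⁻⁴ m³ ÷ (1.63871×10⁻⁵ m³/in³) = 36.1323 in³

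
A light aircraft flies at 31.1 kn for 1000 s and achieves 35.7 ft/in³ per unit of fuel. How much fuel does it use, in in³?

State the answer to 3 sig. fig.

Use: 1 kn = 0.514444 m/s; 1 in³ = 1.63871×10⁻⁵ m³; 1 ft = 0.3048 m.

1470 in³

31.1 kn → 15.9992 m/s
d = v × t = 15.9992 × 1000 = 15999.2 m
35.7 ft/in³ → 664020 m/m³
V = d / (distance per unit fuel) = 15999.2 / 664020 = 0.0240945 m³
In in³: 0.0240945 / 1.63871×10⁻⁵ = 1470.33 in³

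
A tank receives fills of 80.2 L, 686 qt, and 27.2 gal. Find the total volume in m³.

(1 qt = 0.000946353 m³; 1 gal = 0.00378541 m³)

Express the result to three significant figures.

0.832 m³

80.2 L × 0.001 = 0.0802 m³
686 qt × 0.000946353 = 0.649198 m³
27.2 gal × 0.00378541 = 0.102963 m³
Combined: 0.0802 + 0.649198 + 0.102963 = 0.832361 m³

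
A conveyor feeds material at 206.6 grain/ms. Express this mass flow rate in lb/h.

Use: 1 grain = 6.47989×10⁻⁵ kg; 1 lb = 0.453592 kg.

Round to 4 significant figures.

1.063×10⁵ lb/h

206.6 grain/ms × 6.47989×10⁻⁵ kg/grain ÷ 0.001 s/ms = 13.3875 kg/s
13.3875 kg/s ÷ 0.453592 kg/lb × 3600 s/h = 106252 lb/h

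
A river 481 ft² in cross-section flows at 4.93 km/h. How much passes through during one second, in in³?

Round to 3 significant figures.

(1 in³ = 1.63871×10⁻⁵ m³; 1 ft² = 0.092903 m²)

3.73×10⁶ in³

4.93 km/h × (1/3.6) → 1.36944 m/s
481 ft² × 0.092903 → 44.6863 m²
V = v × A × t = 1.36944 m/s × 44.6863 m² × 1 s = 61.1952 m³
61.1952 m³ ÷ (1.63871×10⁻⁵ m³/in³) = 3.73435×10⁶ in³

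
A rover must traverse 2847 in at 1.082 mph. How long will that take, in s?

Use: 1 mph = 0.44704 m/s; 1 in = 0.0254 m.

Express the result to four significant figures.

2847 in × 0.0254 → 72.3138 m
1.082 mph × 0.44704 → 0.483697 m/s
t = d / v = 72.3138 m / 0.483697 m/s = 149.502 s

149.5 s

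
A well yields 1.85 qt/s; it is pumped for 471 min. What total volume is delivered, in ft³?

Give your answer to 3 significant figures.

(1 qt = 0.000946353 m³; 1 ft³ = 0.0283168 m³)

1.85 qt/s → 0.00175075 m³/s
471 min → 28260 s
V = Q × t = 0.00175075 × 28260 = 49.4762 m³
In ft³: 49.4762 / 0.0283168 = 1747.24 ft³

1750 ft³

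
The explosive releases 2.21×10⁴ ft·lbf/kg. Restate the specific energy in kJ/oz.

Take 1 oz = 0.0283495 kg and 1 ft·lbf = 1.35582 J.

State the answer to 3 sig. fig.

2.21×10⁴ ft·lbf/kg × 1.35582 J/ft·lbf = 29963.6 J/kg
29963.6 J/kg ÷ 1000 J/kJ × 0.0283495 kg/oz = 0.849453 kJ/oz

0.849 kJ/oz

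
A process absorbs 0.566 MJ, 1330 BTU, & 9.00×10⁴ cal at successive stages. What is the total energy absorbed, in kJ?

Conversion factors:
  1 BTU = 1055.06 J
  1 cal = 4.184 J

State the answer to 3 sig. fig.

2350 kJ

0.566 MJ × 1000000 = 566000 J
1330 BTU × 1055.06 = 1.40323×10⁶ J
9.00×10⁴ cal × 4.184 = 376560 J
Combined: 566000 + 1.40323×10⁶ + 376560 = 2.34579×10⁶ J
In kJ: 2.34579×10⁶ / 1000 = 2345.79 kJ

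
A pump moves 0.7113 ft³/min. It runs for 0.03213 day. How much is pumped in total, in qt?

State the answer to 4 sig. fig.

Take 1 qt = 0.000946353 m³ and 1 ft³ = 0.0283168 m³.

0.7113 ft³/min → 3.35696×10⁻⁴ m³/s
0.03213 day → 2776.03 s
V = Q × t = 3.35696×10⁻⁴ × 2776.03 = 0.931902 m³
In qt: 0.931902 / 0.000946353 = 984.73 qt

984.7 qt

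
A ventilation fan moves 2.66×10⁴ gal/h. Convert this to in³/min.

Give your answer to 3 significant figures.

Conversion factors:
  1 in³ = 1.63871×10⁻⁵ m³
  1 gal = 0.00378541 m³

2.66×10⁴ gal/h × 0.00378541 m³/gal ÷ 3600 s/h = 0.02797 m³/s
0.02797 m³/s ÷ 1.63871×10⁻⁵ m³/in³ × 60 s/min = 102410 in³/min

1.02×10⁵ in³/min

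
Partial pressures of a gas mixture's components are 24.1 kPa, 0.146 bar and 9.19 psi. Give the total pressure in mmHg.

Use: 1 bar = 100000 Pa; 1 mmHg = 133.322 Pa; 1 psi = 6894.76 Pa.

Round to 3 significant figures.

24.1 kPa × 1000 → 24100 Pa
0.146 bar × 100000 → 14600 Pa
9.19 psi × 6894.76 → 63362.8 Pa
Sum: 24100 + 14600 + 63362.8 = 102063 Pa
In mmHg: 102063 / 133.322 = 765.538 mmHg

766 mmHg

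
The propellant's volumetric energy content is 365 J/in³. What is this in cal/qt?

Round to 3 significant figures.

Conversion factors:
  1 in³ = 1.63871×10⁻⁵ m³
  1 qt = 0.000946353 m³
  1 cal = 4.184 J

365 J/in³ ÷ 1.63871×10⁻⁵ m³/in³ = 2.22736×10⁷ J/m³
2.22736×10⁷ J/m³ ÷ 4.184 J/cal × 0.000946353 m³/qt = 5037.93 cal/qt

5040 cal/qt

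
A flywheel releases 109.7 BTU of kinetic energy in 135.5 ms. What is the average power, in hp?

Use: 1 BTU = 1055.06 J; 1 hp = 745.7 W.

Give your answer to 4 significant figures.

109.7 BTU × 1055.06 = 115740 J
135.5 ms × 0.001 = 0.1355 s
P = E / t = 115740 J / 0.1355 s = 854170 W
854170 W ÷ (745.7 W/hp) = 1145.46 hp

1145 hp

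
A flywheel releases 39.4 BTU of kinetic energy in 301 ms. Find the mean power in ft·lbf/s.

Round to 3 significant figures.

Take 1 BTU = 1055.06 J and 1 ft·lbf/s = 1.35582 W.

1.02×10⁵ ft·lbf/s

39.4 BTU × 1055.06 = 41569.4 J
301 ms × 0.001 = 0.301 s
P = E / t = 41569.4 J / 0.301 s = 138104 W
138104 W ÷ (1.35582 W/ft·lbf/s) = 101860 ft·lbf/s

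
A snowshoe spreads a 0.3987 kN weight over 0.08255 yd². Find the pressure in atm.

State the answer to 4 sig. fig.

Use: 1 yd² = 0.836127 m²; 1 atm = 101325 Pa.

0.05701 atm

0.3987 kN × 1000 = 398.7 N
0.08255 yd² × 0.836127 = 0.0690223 m²
P = F / A = 398.7 N / 0.0690223 m² = 5776.39 Pa
5776.39 Pa ÷ (101325 Pa/atm) = 0.0570085 atm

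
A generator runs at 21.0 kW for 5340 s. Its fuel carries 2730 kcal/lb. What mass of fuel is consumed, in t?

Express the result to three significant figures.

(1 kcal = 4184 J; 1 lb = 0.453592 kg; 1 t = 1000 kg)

0.00445 t

21.0 kW → 21000 W
E = P × t = 21000 × 5340 = 1.1214×10⁸ J
2730 kcal/lb → 2.51819×10⁷ J/kg
m = E / e_s = 1.1214×10⁸ / 2.51819×10⁷ = 4.4532 kg
In t: 4.4532 / 1000 = 0.0044532 t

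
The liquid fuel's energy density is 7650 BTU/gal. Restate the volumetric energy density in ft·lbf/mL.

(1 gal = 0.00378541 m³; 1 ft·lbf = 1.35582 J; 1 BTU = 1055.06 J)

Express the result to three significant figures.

7650 BTU/gal × 1055.06 J/BTU ÷ 0.00378541 m³/gal = 2.13219×10⁹ J/m³
2.13219×10⁹ J/m³ ÷ 1.35582 J/ft·lbf × 10⁻⁶ m³/mL = 1572.62 ft·lbf/mL

1570 ft·lbf/mL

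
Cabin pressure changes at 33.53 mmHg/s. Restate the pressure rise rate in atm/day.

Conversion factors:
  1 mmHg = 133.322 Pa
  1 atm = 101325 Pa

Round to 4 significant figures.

3812 atm/day

33.53 mmHg/s × 133.322 Pa/mmHg = 4470.29 Pa/s
4470.29 Pa/s ÷ 101325 Pa/atm × 86400 s/day = 3811.82 atm/day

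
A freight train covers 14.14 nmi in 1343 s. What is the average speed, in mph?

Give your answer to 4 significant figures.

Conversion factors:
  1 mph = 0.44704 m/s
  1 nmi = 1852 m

43.62 mph

14.14 nmi × 1852 = 26187.3 m
v = d / t = 26187.3 m / 1343 s = 19.4991 m/s
19.4991 m/s ÷ (0.44704 m/s/mph) = 43.6182 mph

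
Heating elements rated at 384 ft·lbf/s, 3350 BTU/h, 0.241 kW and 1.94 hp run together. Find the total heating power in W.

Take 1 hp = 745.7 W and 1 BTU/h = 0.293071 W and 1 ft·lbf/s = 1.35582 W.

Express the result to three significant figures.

3190 W

384 ft·lbf/s × 1.35582 = 520.635 W
3350 BTU/h × 0.293071 = 981.788 W
0.241 kW × 1000 = 241 W
1.94 hp × 745.7 = 1446.66 W
Combined: 520.635 + 981.788 + 241 + 1446.66 = 3190.08 W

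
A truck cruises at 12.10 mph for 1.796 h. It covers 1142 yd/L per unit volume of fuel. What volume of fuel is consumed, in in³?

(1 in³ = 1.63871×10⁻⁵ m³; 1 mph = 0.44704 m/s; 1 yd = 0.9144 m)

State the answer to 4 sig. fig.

2044 in³

12.10 mph → 5.40918 m/s
1.796 h → 6465.6 s
d = v × t = 5.40918 × 6465.6 = 34973.6 m
1142 yd/L → 1.04424×10⁶ m/m³
V = d / (distance per unit fuel) = 34973.6 / 1.04424×10⁶ = 0.0334919 m³
In in³: 0.0334919 / 1.63871×10⁻⁵ = 2043.8 in³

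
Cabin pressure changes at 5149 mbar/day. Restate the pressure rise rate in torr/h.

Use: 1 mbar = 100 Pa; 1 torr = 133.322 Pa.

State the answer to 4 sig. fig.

160.9 torr/h

5149 mbar/day × 100 Pa/mbar ÷ 86400 s/day = 5.95949 Pa/s
5.95949 Pa/s ÷ 133.322 Pa/torr × 3600 s/h = 160.92 torr/h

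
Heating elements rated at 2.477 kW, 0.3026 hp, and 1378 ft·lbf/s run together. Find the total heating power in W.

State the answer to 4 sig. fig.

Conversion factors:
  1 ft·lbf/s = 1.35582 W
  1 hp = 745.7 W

4571 W

2.477 kW × 1000 → 2477 W
0.3026 hp × 745.7 → 225.649 W
1378 ft·lbf/s × 1.35582 → 1868.32 W
Sum: 2477 + 225.649 + 1868.32 = 4570.97 W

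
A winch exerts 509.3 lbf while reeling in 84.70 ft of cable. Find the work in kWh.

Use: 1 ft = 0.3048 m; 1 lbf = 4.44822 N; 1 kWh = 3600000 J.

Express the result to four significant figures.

509.3 lbf × 4.44822 → 2265.48 N
84.70 ft × 0.3048 → 25.8166 m
W = F × d = 2265.48 N × 25.8166 m = 58487 J
58487 J ÷ (3600000 J/kWh) = 0.0162464 kWh

0.01625 kWh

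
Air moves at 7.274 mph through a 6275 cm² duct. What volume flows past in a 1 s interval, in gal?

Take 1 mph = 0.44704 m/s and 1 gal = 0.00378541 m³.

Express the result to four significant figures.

539.0 gal

7.274 mph × 0.44704 → 3.25177 m/s
6275 cm² × 0.0001 → 0.6275 m²
V = v × A × t = 3.25177 m/s × 0.6275 m² × 1 s = 2.04049 m³
2.04049 m³ ÷ (0.00378541 m³/gal) = 539.041 gal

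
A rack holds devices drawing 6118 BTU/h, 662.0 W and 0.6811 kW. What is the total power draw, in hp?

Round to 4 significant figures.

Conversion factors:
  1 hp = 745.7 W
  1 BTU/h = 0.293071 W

4.206 hp

6118 BTU/h × 0.293071 = 1793.01 W
662.0 W (already W)
0.6811 kW × 1000 = 681.1 W
Combined: 1793.01 + 662 + 681.1 = 3136.11 W
In hp: 3136.11 / 745.7 = 4.20559 hp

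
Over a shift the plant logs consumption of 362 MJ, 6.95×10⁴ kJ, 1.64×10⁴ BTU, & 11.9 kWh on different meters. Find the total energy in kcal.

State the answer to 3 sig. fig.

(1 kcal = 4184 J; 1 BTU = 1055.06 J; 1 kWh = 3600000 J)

1.18×10⁵ kcal

362 MJ × 1000000 = 3.62×10⁸ J
6.95×10⁴ kJ × 1000 = 6.95×10⁷ J
1.64×10⁴ BTU × 1055.06 = 1.7303×10⁷ J
11.9 kWh × 3600000 = 4.284×10⁷ J
Total: 3.62×10⁸ + 6.95×10⁷ + 1.7303×10⁷ + 4.284×10⁷ = 4.91643×10⁸ J
In kcal: 4.91643×10⁸ / 4184 = 117505 kcal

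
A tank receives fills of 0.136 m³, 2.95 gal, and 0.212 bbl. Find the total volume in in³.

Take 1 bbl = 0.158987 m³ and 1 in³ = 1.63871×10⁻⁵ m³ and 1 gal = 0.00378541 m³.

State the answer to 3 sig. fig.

0.136 m³ (already m³)
2.95 gal × 0.00378541 = 0.011167 m³
0.212 bbl × 0.158987 = 0.0337052 m³
Total: 0.136 + 0.011167 + 0.0337052 = 0.180872 m³
In in³: 0.180872 / 1.63871×10⁻⁵ = 11037.5 in³

1.10×10⁴ in³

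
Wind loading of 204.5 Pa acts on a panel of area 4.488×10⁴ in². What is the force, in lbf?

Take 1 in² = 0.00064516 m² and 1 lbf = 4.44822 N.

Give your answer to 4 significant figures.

1331 lbf

4.488×10⁴ in² × 0.00064516 = 28.9548 m²
F = P × A = 204.5 Pa × 28.9548 m² = 5921.26 N
5921.26 N ÷ (4.44822 N/lbf) = 1331.15 lbf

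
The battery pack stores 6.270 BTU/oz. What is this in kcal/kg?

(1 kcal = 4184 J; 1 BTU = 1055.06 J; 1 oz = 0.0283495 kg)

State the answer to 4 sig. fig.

55.77 kcal/kg

6.270 BTU/oz × 1055.06 J/BTU ÷ 0.0283495 kg/oz = 233345 J/kg
233345 J/kg ÷ 4184 J/kcal = 55.7708 kcal/kg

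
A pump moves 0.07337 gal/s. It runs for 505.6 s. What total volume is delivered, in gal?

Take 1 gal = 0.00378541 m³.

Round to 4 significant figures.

37.10 gal

0.07337 gal/s → 2.77736×10⁻⁴ m³/s
V = Q × t = 2.77736×10⁻⁴ × 505.6 = 0.140423 m³
In gal: 0.140423 / 0.00378541 = 37.0958 gal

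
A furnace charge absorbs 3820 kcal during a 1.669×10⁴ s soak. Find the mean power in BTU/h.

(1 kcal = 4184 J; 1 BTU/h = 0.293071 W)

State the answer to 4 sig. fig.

3268 BTU/h

3820 kcal × 4184 = 1.59829×10⁷ J
P = E / t = 1.59829×10⁷ J / 16690 s = 957.633 W
957.633 W ÷ (0.293071 W/BTU/h) = 3267.58 BTU/h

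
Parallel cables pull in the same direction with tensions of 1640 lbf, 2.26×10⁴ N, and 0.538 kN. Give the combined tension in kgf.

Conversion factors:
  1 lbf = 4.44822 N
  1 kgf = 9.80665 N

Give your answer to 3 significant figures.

1640 lbf × 4.44822 = 7295.08 N
2.26×10⁴ N (already N)
0.538 kN × 1000 = 538 N
Combined: 7295.08 + 22600 + 538 = 30433.1 N
In kgf: 30433.1 / 9.80665 = 3103.31 kgf

3100 kgf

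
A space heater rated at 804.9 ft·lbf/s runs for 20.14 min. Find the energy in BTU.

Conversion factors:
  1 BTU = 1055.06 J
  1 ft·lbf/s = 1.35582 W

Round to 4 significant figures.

804.9 ft·lbf/s × 1.35582 = 1091.3 W
20.14 min × 60 = 1208.4 s
E = P × t = 1091.3 W × 1208.4 s = 1.31873×10⁶ J
1.31873×10⁶ J ÷ (1055.06 J/BTU) = 1249.91 BTU

1250 BTU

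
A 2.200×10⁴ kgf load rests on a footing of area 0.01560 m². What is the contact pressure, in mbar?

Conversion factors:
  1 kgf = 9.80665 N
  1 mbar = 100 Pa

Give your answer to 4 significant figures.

2.200×10⁴ kgf × 9.80665 → 215746 N
P = F / A = 215746 N / 0.0156 m² = 1.38299×10⁷ Pa
1.38299×10⁷ Pa ÷ (100 Pa/mbar) = 138299 mbar

1.383×10⁵ mbar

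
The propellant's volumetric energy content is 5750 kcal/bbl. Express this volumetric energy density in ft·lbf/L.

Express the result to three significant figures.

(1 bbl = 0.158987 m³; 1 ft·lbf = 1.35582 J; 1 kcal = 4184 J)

1.12×10⁵ ft·lbf/L

5750 kcal/bbl × 4184 J/kcal ÷ 0.158987 m³/bbl = 1.51321×10⁸ J/m³
1.51321×10⁸ J/m³ ÷ 1.35582 J/ft·lbf × 0.001 m³/L = 111608 ft·lbf/L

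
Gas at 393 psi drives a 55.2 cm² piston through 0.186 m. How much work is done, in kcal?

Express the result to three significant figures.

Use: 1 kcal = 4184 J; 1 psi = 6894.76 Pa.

393 psi → 2.70964×10⁶ Pa
55.2 cm² → 0.00552 m²
F = P × A = 2.70964×10⁶ × 0.00552 = 14957.2 N
W = F × d = 14957.2 × 0.186 = 2782.04 J
In kcal: 2782.04 / 4184 = 0.664924 kcal

0.665 kcal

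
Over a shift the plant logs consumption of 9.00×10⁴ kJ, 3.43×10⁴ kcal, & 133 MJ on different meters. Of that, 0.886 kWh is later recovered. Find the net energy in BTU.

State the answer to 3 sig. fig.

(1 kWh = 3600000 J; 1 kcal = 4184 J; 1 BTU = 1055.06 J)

9.00×10⁴ kJ × 1000 → 9×10⁷ J
3.43×10⁴ kcal × 4184 → 1.43511×10⁸ J
133 MJ × 1000000 → 1.33×10⁸ J
0.886 kWh × 3600000 → 3.1896×10⁶ J
Sum: 9×10⁷ + 1.43511×10⁸ + 1.33×10⁸ − 3.1896×10⁶ = 3.63321×10⁸ J
In BTU: 3.63321×10⁸ / 1055.06 = 344361 BTU

3.44×10⁵ BTU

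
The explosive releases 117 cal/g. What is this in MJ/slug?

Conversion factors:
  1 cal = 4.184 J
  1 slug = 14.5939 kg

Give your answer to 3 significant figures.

117 cal/g × 4.184 J/cal ÷ 0.001 kg/g = 489528 J/kg
489528 J/kg ÷ 1000000 J/MJ × 14.5939 kg/slug = 7.14412 MJ/slug

7.14 MJ/slug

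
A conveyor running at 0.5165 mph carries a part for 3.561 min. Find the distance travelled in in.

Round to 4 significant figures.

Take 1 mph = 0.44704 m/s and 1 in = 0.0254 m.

0.5165 mph × 0.44704 → 0.230896 m/s
3.561 min × 60 → 213.66 s
d = v × t = 0.230896 m/s × 213.66 s = 49.3332 m
49.3332 m ÷ (0.0254 m/in) = 1942.25 in

1942 in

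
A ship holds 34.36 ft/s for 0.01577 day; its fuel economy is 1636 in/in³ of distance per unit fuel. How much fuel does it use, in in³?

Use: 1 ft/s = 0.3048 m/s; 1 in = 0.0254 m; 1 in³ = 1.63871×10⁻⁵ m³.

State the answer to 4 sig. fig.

343.4 in³

34.36 ft/s → 10.4729 m/s
0.01577 day → 1362.53 s
d = v × t = 10.4729 × 1362.53 = 14269.6 m
1636 in/in³ → 2.5358×10⁶ m/m³
V = d / (distance per unit fuel) = 14269.6 / 2.5358×10⁶ = 0.00562726 m³
In in³: 0.00562726 / 1.63871×10⁻⁵ = 343.396 in³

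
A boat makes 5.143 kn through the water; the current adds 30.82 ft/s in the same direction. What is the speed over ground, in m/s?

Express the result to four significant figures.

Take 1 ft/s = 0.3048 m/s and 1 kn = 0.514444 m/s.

5.143 kn × 0.514444 → 2.64579 m/s
30.82 ft/s × 0.3048 → 9.39394 m/s
Combined: 2.64579 + 9.39394 = 12.0397 m/s

12.04 m/s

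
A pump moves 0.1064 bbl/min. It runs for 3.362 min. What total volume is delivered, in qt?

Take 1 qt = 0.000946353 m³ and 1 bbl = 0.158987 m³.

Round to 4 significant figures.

60.10 qt

0.1064 bbl/min → 2.81937×10⁻⁴ m³/s
3.362 min → 201.72 s
V = Q × t = 2.81937×10⁻⁴ × 201.72 = 0.0568723 m³
In qt: 0.0568723 / 0.000946353 = 60.0963 qt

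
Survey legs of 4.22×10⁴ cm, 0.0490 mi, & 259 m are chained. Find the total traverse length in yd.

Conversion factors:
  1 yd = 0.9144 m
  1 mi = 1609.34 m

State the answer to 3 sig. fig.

4.22×10⁴ cm × 0.01 = 422 m
0.0490 mi × 1609.34 = 78.8577 m
259 m (already m)
Combined: 422 + 78.8577 + 259 = 759.858 m
In yd: 759.858 / 0.9144 = 830.991 yd

831 yd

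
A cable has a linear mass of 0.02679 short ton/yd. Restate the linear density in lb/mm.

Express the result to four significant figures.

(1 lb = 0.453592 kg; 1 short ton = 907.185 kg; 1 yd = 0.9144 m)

0.02679 short ton/yd × 907.185 kg/short ton ÷ 0.9144 m/yd = 26.5786 kg/m
26.5786 kg/m ÷ 0.453592 kg/lb × 0.001 m/mm = 0.0585958 lb/mm

0.05860 lb/mm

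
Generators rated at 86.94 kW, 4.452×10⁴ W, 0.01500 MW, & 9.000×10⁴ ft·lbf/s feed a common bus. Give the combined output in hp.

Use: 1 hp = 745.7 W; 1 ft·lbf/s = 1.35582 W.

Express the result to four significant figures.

86.94 kW × 1000 = 86940 W
4.452×10⁴ W (already W)
0.01500 MW × 1000000 = 15000 W
9.000×10⁴ ft·lbf/s × 1.35582 = 122024 W
Combined: 86940 + 44520 + 15000 + 122024 = 268484 W
In hp: 268484 / 745.7 = 360.043 hp

360.0 hp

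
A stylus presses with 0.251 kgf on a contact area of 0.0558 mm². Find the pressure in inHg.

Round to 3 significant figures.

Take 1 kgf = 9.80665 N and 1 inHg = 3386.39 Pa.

1.30×10⁴ inHg

0.251 kgf × 9.80665 = 2.46147 N
0.0558 mm² × 10⁻⁶ = 5.58×10⁻⁸ m²
P = F / A = 2.46147 N / 5.58×10⁻⁸ m² = 4.41124×10⁷ Pa
4.41124×10⁷ Pa ÷ (3386.39 Pa/inHg) = 13026.4 inHg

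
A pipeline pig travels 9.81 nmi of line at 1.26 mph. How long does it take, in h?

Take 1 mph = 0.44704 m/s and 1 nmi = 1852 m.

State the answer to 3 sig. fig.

9.81 nmi × 1852 → 18168.1 m
1.26 mph × 0.44704 → 0.56327 m/s
t = d / v = 18168.1 m / 0.56327 m/s = 32254.7 s
32254.7 s ÷ (3600 s/h) = 8.95964 h

8.96 h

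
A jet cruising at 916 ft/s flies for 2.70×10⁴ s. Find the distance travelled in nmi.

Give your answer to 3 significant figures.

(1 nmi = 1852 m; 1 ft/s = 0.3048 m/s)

4070 nmi

916 ft/s × 0.3048 → 279.197 m/s
d = v × t = 279.197 m/s × 27000 s = 7.53832×10⁶ m
7.53832×10⁶ m ÷ (1852 m/nmi) = 4070.37 nmi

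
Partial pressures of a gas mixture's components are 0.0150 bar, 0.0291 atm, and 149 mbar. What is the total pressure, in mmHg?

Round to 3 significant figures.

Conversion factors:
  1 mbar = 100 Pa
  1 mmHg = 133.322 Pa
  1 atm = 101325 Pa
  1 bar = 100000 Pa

145 mmHg

0.0150 bar × 100000 = 1500 Pa
0.0291 atm × 101325 = 2948.56 Pa
149 mbar × 100 = 14900 Pa
Total: 1500 + 2948.56 + 14900 = 19348.6 Pa
In mmHg: 19348.6 / 133.322 = 145.127 mmHg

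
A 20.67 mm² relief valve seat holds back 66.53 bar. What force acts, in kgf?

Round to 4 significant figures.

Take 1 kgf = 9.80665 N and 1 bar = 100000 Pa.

14.02 kgf

66.53 bar × 100000 → 6.653×10⁶ Pa
20.67 mm² × 10⁻⁶ → 2.067×10⁻⁵ m²
F = P × A = 6.653×10⁶ Pa × 2.067×10⁻⁵ m² = 137.518 N
137.518 N ÷ (9.80665 N/kgf) = 14.0229 kgf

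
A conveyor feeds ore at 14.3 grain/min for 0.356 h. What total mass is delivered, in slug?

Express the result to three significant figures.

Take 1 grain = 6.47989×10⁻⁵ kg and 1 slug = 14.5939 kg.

14.3 grain/min → 1.54437×10⁻⁵ kg/s
0.356 h → 1281.6 s
m = ṁ × t = 1.54437×10⁻⁵ × 1281.6 = 0.0197926 kg
In slug: 0.0197926 / 14.5939 = 0.00135622 slug

0.00136 slug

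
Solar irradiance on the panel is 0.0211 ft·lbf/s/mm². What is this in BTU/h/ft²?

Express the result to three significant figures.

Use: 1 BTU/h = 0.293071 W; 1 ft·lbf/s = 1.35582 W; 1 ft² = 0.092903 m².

0.0211 ft·lbf/s/mm² × 1.35582 W/ft·lbf/s ÷ 10⁻⁶ m²/mm² = 28607.8 W/m²
28607.8 W/m² ÷ 0.293071 W/BTU/h × 0.092903 m²/ft² = 9068.62 BTU/h/ft²

9070 BTU/h/ft²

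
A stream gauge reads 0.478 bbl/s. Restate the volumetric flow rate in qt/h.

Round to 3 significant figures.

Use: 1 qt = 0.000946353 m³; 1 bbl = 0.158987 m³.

0.478 bbl/s × 0.158987 m³/bbl = 0.0759958 m³/s
0.0759958 m³/s ÷ 0.000946353 m³/qt × 3600 s/h = 289094 qt/h

2.89×10⁵ qt/h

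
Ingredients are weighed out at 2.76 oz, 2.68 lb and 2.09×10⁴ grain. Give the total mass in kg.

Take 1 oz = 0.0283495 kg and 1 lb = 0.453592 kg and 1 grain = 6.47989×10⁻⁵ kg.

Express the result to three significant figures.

2.65 kg

2.76 oz × 0.0283495 = 0.0782446 kg
2.68 lb × 0.453592 = 1.21563 kg
2.09×10⁴ grain × 6.47989×10⁻⁵ = 1.3543 kg
Sum: 0.0782446 + 1.21563 + 1.3543 = 2.64817 kg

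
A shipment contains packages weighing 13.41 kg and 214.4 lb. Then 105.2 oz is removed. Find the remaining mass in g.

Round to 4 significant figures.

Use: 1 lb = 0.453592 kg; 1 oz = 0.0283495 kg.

13.41 kg (already kg)
214.4 lb × 0.453592 → 97.2501 kg
105.2 oz × 0.0283495 → 2.98237 kg
Net: 13.41 + 97.2501 − 2.98237 = 107.678 kg
In g: 107.678 / 0.001 = 107678 g

1.077×10⁵ g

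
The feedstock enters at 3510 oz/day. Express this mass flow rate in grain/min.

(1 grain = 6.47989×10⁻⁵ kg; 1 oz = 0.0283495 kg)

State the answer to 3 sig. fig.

3510 oz/day × 0.0283495 kg/oz ÷ 86400 s/day = 0.0011517 kg/s
0.0011517 kg/s ÷ 6.47989×10⁻⁵ kg/grain × 60 s/min = 1066.41 grain/min

1070 grain/min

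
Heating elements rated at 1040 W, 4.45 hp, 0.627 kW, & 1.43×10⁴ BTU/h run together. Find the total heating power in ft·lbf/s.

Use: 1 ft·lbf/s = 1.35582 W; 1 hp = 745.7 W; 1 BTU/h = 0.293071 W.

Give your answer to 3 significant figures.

6770 ft·lbf/s

1040 W (already W)
4.45 hp × 745.7 = 3318.36 W
0.627 kW × 1000 = 627 W
1.43×10⁴ BTU/h × 0.293071 = 4190.92 W
Sum: 1040 + 3318.36 + 627 + 4190.92 = 9176.28 W
In ft·lbf/s: 9176.28 / 1.35582 = 6768.07 ft·lbf/s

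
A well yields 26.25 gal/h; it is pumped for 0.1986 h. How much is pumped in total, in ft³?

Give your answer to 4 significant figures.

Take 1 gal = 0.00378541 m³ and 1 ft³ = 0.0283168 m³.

0.6969 ft³

26.25 gal/h → 2.76019×10⁻⁵ m³/s
0.1986 h → 714.96 s
V = Q × t = 2.76019×10⁻⁵ × 714.96 = 0.0197343 m³
In ft³: 0.0197343 / 0.0283168 = 0.696911 ft³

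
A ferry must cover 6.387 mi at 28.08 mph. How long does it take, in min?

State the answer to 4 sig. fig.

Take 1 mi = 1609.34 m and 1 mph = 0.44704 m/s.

6.387 mi × 1609.34 → 10278.9 m
28.08 mph × 0.44704 → 12.5529 m/s
t = d / v = 10278.9 m / 12.5529 m/s = 818.847 s
818.847 s ÷ (60 s/min) = 13.6474 min

13.65 min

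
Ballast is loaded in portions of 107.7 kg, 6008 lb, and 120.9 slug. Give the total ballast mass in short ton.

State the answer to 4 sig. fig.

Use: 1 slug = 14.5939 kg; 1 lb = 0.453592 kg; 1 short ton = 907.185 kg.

5.068 short ton

107.7 kg (already kg)
6008 lb × 0.453592 → 2725.18 kg
120.9 slug × 14.5939 → 1764.4 kg
Total: 107.7 + 2725.18 + 1764.4 = 4597.28 kg
In short ton: 4597.28 / 907.185 = 5.06763 short ton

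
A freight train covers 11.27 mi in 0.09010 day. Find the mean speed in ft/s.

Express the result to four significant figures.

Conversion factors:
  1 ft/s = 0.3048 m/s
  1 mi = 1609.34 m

11.27 mi × 1609.34 → 18137.3 m
0.09010 day × 86400 → 7784.64 s
v = d / t = 18137.3 m / 7784.64 s = 2.32988 m/s
2.32988 m/s ÷ (0.3048 m/s/ft/s) = 7.64396 ft/s

7.644 ft/s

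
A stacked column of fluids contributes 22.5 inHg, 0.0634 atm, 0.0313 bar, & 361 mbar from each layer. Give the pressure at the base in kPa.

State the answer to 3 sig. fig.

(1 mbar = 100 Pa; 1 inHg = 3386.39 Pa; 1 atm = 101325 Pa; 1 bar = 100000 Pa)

22.5 inHg × 3386.39 → 76193.8 Pa
0.0634 atm × 101325 → 6424 Pa
0.0313 bar × 100000 → 3130 Pa
361 mbar × 100 → 36100 Pa
Combined: 76193.8 + 6424 + 3130 + 36100 = 121848 Pa
In kPa: 121848 / 1000 = 121.848 kPa

122 kPa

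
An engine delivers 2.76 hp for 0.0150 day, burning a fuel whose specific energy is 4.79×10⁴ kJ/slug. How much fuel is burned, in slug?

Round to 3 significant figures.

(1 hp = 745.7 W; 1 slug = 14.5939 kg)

0.0557 slug

2.76 hp → 2058.13 W
0.0150 day → 1296 s
E = P × t = 2058.13 × 1296 = 2.66734×10⁶ J
4.79×10⁴ kJ/slug → 3.28219×10⁶ J/kg
m = E / e_s = 2.66734×10⁶ / 3.28219×10⁶ = 0.812671 kg
In slug: 0.812671 / 14.5939 = 0.0556857 slug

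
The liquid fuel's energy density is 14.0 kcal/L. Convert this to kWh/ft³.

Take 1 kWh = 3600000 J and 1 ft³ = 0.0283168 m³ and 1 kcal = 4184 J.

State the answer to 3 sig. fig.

14.0 kcal/L × 4184 J/kcal ÷ 0.001 m³/L = 5.8576×10⁷ J/m³
5.8576×10⁷ J/m³ ÷ 3600000 J/kWh × 0.0283168 m³/ft³ = 0.460746 kWh/ft³

0.461 kWh/ft³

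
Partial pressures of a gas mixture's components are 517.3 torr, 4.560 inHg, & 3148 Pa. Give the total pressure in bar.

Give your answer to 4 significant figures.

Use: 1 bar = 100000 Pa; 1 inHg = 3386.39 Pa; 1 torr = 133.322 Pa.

0.8756 bar

517.3 torr × 133.322 → 68967.5 Pa
4.560 inHg × 3386.39 → 15441.9 Pa
3148 Pa (already Pa)
Sum: 68967.5 + 15441.9 + 3148 = 87557.4 Pa
In bar: 87557.4 / 100000 = 0.875574 bar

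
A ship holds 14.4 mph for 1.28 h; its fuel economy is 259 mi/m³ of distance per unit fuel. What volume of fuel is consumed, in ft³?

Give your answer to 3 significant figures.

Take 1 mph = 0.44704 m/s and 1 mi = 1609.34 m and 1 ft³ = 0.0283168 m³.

2.51 ft³

14.4 mph → 6.43738 m/s
1.28 h → 4608 s
d = v × t = 6.43738 × 4608 = 29663.4 m
259 mi/m³ → 416819 m/m³
V = d / (distance per unit fuel) = 29663.4 / 416819 = 0.0711661 m³
In ft³: 0.0711661 / 0.0283168 = 2.51321 ft³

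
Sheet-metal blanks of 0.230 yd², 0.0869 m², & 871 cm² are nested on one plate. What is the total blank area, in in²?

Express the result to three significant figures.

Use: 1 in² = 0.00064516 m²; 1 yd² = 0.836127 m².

568 in²

0.230 yd² × 0.836127 = 0.192309 m²
0.0869 m² (already m²)
871 cm² × 0.0001 = 0.0871 m²
Combined: 0.192309 + 0.0869 + 0.0871 = 0.366309 m²
In in²: 0.366309 / 0.00064516 = 567.78 in²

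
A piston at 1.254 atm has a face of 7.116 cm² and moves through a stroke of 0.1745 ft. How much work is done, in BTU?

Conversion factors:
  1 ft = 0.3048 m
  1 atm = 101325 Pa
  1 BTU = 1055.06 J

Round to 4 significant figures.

0.004558 BTU

1.254 atm → 127062 Pa
7.116 cm² → 7.116×10⁻⁴ m²
F = P × A = 127062 × 7.116×10⁻⁴ = 90.4173 N
0.1745 ft → 0.0531876 m
W = F × d = 90.4173 × 0.0531876 = 4.80908 J
In BTU: 4.80908 / 1055.06 = 0.00455811 BTU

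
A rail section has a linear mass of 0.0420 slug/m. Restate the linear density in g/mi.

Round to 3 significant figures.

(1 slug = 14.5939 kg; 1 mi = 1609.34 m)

9.86×10⁵ g/mi

0.0420 slug/m × 14.5939 kg/slug = 0.612944 kg/m
0.612944 kg/m ÷ 0.001 kg/g × 1609.34 m/mi = 986435 g/mi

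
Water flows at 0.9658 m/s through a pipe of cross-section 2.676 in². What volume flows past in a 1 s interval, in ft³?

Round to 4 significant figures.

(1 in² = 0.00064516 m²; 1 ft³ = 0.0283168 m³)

0.05888 ft³

2.676 in² × 0.00064516 = 0.00172645 m²
V = v × A × t = 0.9658 m/s × 0.00172645 m² × 1 s = 0.00166741 m³
0.00166741 m³ ÷ (0.0283168 m³/ft³) = 0.0588841 ft³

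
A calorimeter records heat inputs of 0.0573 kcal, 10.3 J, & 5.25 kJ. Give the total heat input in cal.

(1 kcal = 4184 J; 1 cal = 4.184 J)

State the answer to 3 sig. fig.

0.0573 kcal × 4184 = 239.743 J
10.3 J (already J)
5.25 kJ × 1000 = 5250 J
Sum: 239.743 + 10.3 + 5250 = 5500.04 J
In cal: 5500.04 / 4.184 = 1314.54 cal

1310 cal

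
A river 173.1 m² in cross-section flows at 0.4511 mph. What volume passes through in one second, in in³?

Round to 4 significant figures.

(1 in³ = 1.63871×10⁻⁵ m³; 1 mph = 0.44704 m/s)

0.4511 mph × 0.44704 = 0.20166 m/s
V = v × A × t = 0.20166 m/s × 173.1 m² × 1 s = 34.9073 m³
34.9073 m³ ÷ (1.63871×10⁻⁵ m³/in³) = 2.13017×10⁶ in³

2.130×10⁶ in³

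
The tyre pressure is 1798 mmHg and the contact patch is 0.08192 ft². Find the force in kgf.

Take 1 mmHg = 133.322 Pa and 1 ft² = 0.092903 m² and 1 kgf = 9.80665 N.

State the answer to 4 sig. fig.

1798 mmHg × 133.322 = 239713 Pa
0.08192 ft² × 0.092903 = 0.00761061 m²
F = P × A = 239713 Pa × 0.00761061 m² = 1824.36 N
1824.36 N ÷ (9.80665 N/kgf) = 186.033 kgf

186.0 kgf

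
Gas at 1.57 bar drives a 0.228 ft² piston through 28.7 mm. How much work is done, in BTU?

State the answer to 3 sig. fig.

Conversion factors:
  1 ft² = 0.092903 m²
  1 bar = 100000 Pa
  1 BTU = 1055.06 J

0.0905 BTU

1.57 bar → 157000 Pa
0.228 ft² → 0.0211819 m²
F = P × A = 157000 × 0.0211819 = 3325.56 N
28.7 mm → 0.0287 m
W = F × d = 3325.56 × 0.0287 = 95.4436 J
In BTU: 95.4436 / 1055.06 = 0.0904627 BTU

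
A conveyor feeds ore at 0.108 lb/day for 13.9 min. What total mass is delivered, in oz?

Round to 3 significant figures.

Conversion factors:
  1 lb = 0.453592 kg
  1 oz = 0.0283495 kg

0.0167 oz

0.108 lb/day → 5.6699×10⁻⁷ kg/s
13.9 min → 834 s
m = ṁ × t = 5.6699×10⁻⁷ × 834 = 4.7287×10⁻⁴ kg
In oz: 4.7287×10⁻⁴ / 0.0283495 = 0.01668 oz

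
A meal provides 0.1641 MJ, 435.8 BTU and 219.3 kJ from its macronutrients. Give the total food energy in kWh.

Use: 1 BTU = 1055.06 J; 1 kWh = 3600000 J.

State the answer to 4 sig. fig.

0.1641 MJ × 1000000 = 164100 J
435.8 BTU × 1055.06 = 459795 J
219.3 kJ × 1000 = 219300 J
Sum: 164100 + 459795 + 219300 = 843195 J
In kWh: 843195 / 3600000 = 0.234221 kWh

0.2342 kWh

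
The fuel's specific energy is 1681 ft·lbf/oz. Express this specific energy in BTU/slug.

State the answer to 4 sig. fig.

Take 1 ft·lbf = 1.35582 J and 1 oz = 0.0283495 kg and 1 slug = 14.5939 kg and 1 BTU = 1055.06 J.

1681 ft·lbf/oz × 1.35582 J/ft·lbf ÷ 0.0283495 kg/oz = 80394.1 J/kg
80394.1 J/kg ÷ 1055.06 J/BTU × 14.5939 kg/slug = 1112.03 BTU/slug

1112 BTU/slug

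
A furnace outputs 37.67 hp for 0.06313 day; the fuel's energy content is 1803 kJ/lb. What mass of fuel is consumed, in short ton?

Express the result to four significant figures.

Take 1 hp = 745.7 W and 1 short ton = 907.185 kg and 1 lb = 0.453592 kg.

0.04249 short ton

37.67 hp → 28090.5 W
0.06313 day → 5454.43 s
E = P × t = 28090.5 × 5454.43 = 1.53218×10⁸ J
1803 kJ/lb → 3.97494×10⁶ J/kg
m = E / e_s = 1.53218×10⁸ / 3.97494×10⁶ = 38.546 kg
In short ton: 38.546 / 907.185 = 0.0424897 short ton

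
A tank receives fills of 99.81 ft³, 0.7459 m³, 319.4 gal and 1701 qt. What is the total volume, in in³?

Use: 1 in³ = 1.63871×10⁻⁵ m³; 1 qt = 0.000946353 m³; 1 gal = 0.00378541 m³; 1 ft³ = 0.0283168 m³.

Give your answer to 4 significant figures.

99.81 ft³ × 0.0283168 = 2.8263 m³
0.7459 m³ (already m³)
319.4 gal × 0.00378541 = 1.20906 m³
1701 qt × 0.000946353 = 1.60975 m³
Total: 2.8263 + 0.7459 + 1.20906 + 1.60975 = 6.39101 m³
In in³: 6.39101 / 1.63871×10⁻⁵ = 390003 in³

3.900×10⁵ in³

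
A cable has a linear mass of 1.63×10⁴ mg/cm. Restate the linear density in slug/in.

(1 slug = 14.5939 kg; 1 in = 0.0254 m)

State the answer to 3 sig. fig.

0.00284 slug/in

1.63×10⁴ mg/cm × 10⁻⁶ kg/mg ÷ 0.01 m/cm = 1.63 kg/m
1.63 kg/m ÷ 14.5939 kg/slug × 0.0254 m/in = 0.00283694 slug/in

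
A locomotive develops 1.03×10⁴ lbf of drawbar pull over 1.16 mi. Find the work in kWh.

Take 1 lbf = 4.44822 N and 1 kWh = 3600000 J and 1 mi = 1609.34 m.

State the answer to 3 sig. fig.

1.03×10⁴ lbf × 4.44822 → 45816.7 N
1.16 mi × 1609.34 → 1866.83 m
W = F × d = 45816.7 N × 1866.83 m = 8.5532×10⁷ J
8.5532×10⁷ J ÷ (3600000 J/kWh) = 23.7589 kWh

23.8 kWh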